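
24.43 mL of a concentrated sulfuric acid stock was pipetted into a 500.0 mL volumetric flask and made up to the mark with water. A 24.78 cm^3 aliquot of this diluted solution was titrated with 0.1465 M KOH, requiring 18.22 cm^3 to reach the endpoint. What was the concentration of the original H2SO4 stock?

1.10 M

n(KOH) = 0.1465 x 0.01822 = 0.002669 mol.
n(H2SO4) in the aliquot = 0.002669 x 1/2 = 0.001335 mol.
[diluted H2SO4] = 0.001335 / 0.02478 = 0.05386 M.
Dilution factor = 500.0/24.43 = 20.47, so [stock] = 0.05386 x 20.47 = 1.10 M.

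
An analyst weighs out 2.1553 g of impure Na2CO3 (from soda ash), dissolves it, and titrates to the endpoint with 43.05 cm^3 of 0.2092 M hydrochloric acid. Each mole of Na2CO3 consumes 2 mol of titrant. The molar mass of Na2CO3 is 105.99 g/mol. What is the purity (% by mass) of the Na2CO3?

22.1%

n(HCl) = 0.2092 x 0.04305 = 0.009006 mol.
n(Na2CO3) = 0.009006 / 2 = 0.004503 mol.
mass of Na2CO3 = 0.004503 x 105.99 = 0.4773 g.
% purity = 0.4773 / 2.1553 x 100 = 22.1%.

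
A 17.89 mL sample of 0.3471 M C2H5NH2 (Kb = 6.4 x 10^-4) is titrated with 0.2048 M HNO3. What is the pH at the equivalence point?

n(C2H5NH2) = 0.3471 x 0.01789 = 0.006210 mol; V(HNO3) at equivalence = 0.006210/0.2048 = 0.03032 L.
At equivalence the base is fully converted to C2H5NH3+; total volume = 0.04821 L, so [C2H5NH3+] = 0.006210/0.04821 = 0.1288 M.
Ka(C2H5NH3+) = Kw/Kb = 1.0e-14 / 6.4 x 10^-4 = 1.56e-11.
[H^+] = sqrt(Ka x [C2H5NH3+]) = sqrt(1.56e-11 x 0.1288) = 1.42e-6 M.
pH = -log(1.42e-6) = 5.85.

5.85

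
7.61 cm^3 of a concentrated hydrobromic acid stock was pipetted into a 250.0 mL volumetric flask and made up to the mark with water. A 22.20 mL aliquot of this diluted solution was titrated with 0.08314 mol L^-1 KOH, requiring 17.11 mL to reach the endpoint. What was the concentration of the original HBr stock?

n(KOH) = 0.08314 x 0.01711 = 0.001423 mol.
n(HBr) in the aliquot = 0.001423 mol.
[diluted HBr] = 0.001423 / 0.02220 = 0.06408 M.
Dilution factor = 250.0/7.610 = 32.85, so [stock] = 0.06408 x 32.85 = 2.11 M.

2.11 M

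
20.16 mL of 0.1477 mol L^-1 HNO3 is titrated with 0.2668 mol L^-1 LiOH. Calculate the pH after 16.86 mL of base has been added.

n(acid) = 0.1477 x 0.02016 = 0.002978 mol; n(LiOH) added = 0.2668 x 0.01686 = 0.004498 mol.
Base is in excess by 0.004498 - 0.002978 = 0.001521 mol in a total volume of 0.03702 L.
[OH^-] = 0.001521/0.03702 = 0.04108 M, so pOH = 1.39 and pH = 14.00 - 1.39 = 12.61.

12.61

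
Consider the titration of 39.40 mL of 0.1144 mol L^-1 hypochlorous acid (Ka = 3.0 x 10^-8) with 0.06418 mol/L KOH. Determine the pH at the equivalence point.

10.07

n(HClO) = 0.1144 x 0.03940 = 0.004507 mol; V(KOH) at equivalence = 0.004507/0.06418 = 0.07023 L.
At equivalence all the acid is converted to ClO-; total volume = 0.03940 + 0.07023 = 0.1096 L, so [ClO-] = 0.004507/0.1096 = 0.04111 M.
Kb = Kw/Ka = 1.0e-14 / 3.0 x 10^-8 = 3.33e-7.
[OH^-] = sqrt(Kb x [ClO-]) = sqrt(3.33e-7 x 0.04111) = 0.000117 M.
pOH = 3.93, so pH = 14.00 - 3.93 = 10.07.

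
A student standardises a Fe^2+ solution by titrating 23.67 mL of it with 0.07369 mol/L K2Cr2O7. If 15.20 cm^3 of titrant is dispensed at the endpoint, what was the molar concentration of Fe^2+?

n(K2Cr2O7) = 0.07369 x 0.01520 = 0.001120 mol.
From the balanced equation, 1 mol K2Cr2O7 reacts with 6 mol Fe^2+, so n(Fe^2+) = 0.001120 x 6/1 = 0.006721 mol.
[Fe^2+] = 0.006721 / 0.02367 L = 0.284 M.

0.284 M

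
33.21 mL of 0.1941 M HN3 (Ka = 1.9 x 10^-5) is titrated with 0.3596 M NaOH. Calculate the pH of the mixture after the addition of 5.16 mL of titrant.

4.33

Initial n(HN3) = 0.1941 x 0.03321 = 0.006446 mol.
n(NaOH) added = 0.3596 x 0.005160 = 0.001856 mol, converting that many moles of HN3 to N3-.
Remaining n(HN3) = 0.004591 mol; n(N3-) = 0.001856 mol.
By Henderson-Hasselbalch, pH = pKa + log([A^-]/[HA]) = 4.72 + log(0.001856/0.004591) = 4.72 + (-0.39) = 4.33.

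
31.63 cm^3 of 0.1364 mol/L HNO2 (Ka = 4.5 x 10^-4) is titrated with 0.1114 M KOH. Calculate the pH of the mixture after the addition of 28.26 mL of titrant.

Initial n(HNO2) = 0.1364 x 0.03163 = 0.004314 mol.
n(KOH) added = 0.1114 x 0.02826 = 0.003148 mol, converting that many moles of HNO2 to NO2-.
Remaining n(HNO2) = 0.001166 mol; n(NO2-) = 0.003148 mol.
By Henderson-Hasselbalch, pH = pKa + log([A^-]/[HA]) = 3.35 + log(0.003148/0.001166) = 3.35 + (+0.43) = 3.78.

3.78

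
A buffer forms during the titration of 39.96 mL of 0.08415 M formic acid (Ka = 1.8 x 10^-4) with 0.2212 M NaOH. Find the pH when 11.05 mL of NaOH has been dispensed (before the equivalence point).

Initial n(HCOOH) = 0.08415 x 0.03996 = 0.003363 mol.
n(NaOH) added = 0.2212 x 0.01105 = 0.002444 mol, converting that many moles of HCOOH to HCOO-.
Remaining n(HCOOH) = 0.0009184 mol; n(HCOO-) = 0.002444 mol.
By Henderson-Hasselbalch, pH = pKa + log([A^-]/[HA]) = 3.74 + log(0.002444/0.0009184) = 3.74 + (+0.43) = 4.17.

4.17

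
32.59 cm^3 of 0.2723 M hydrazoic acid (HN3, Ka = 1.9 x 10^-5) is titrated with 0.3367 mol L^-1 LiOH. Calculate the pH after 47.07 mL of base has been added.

12.94

n(acid) = 0.2723 x 0.03259 = 0.008874 mol; n(LiOH) added = 0.3367 x 0.04707 = 0.01585 mol.
Base is in excess by 0.01585 - 0.008874 = 0.006974 mol in a total volume of 0.07966 L.
[OH^-] = 0.006974/0.07966 = 0.08755 M, so pOH = 1.06 and pH = 14.00 - 1.06 = 12.94.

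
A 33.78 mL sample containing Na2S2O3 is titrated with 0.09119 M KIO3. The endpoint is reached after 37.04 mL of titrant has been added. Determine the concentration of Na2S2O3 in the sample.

0.600 M

n(KIO3) = 0.09119 x 0.03704 = 0.003378 mol.
From the balanced equation, 1 mol KIO3 reacts with 6 mol Na2S2O3, so n(Na2S2O3) = 0.003378 x 6/1 = 0.02027 mol.
[Na2S2O3] = 0.02027 / 0.03378 L = 0.600 M.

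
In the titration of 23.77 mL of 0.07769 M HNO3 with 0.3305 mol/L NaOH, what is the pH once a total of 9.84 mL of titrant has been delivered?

n(acid) = 0.07769 x 0.02377 = 0.001847 mol; n(NaOH) added = 0.3305 x 0.009840 = 0.003252 mol.
Base is in excess by 0.003252 - 0.001847 = 0.001405 mol in a total volume of 0.03361 L.
[OH^-] = 0.001405/0.03361 = 0.04182 M, so pOH = 1.38 and pH = 14.00 - 1.38 = 12.62.

12.62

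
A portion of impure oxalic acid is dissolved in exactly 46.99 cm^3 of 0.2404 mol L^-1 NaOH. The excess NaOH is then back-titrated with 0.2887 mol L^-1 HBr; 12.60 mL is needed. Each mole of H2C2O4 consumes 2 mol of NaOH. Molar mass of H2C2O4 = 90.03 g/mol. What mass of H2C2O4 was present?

0.345 g

Total n(NaOH) added = 0.2404 x 0.04699 = 0.01130 mol.
n(HBr) used = 0.2887 x 0.01260 = 0.003638 mol, which equals the excess n(NaOH).
So n(NaOH) consumed by the sample = 0.01130 - 0.003638 = 0.007659 mol.
n(H2C2O4) = 0.007659 / 2 = 0.003829 mol.
mass = 0.003829 mol x 90.03 g/mol = 0.345 g.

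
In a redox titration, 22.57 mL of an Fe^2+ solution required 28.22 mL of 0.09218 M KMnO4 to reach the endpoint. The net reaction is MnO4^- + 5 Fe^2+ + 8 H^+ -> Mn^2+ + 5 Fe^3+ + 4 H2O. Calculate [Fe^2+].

n(KMnO4) = 0.09218 x 0.02822 = 0.002601 mol.
From the balanced equation, 1 mol KMnO4 reacts with 5 mol Fe^2+, so n(Fe^2+) = 0.002601 x 5/1 = 0.01301 mol.
[Fe^2+] = 0.01301 / 0.02257 L = 0.576 M.

0.576 M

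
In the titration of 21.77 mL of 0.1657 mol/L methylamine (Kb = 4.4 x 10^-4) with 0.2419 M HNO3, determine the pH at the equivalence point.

n(CH3NH2) = 0.1657 x 0.02177 = 0.003607 mol; V(HNO3) at equivalence = 0.003607/0.2419 = 0.01491 L.
At equivalence the base is fully converted to CH3NH3+; total volume = 0.03668 L, so [CH3NH3+] = 0.003607/0.03668 = 0.09834 M.
Ka(CH3NH3+) = Kw/Kb = 1.0e-14 / 4.4 x 10^-4 = 2.27e-11.
[H^+] = sqrt(Ka x [CH3NH3+]) = sqrt(2.27e-11 x 0.09834) = 1.49e-6 M.
pH = -log(1.49e-6) = 5.83.

5.83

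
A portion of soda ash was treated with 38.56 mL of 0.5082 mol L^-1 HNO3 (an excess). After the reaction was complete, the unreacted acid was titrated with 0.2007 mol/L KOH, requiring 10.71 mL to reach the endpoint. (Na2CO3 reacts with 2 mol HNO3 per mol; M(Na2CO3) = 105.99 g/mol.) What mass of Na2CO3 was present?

0.925 g

Total n(HNO3) added = 0.5082 x 0.03856 = 0.01960 mol.
n(KOH) used = 0.2007 x 0.01071 = 0.002149 mol, which equals the excess n(HNO3).
So n(HNO3) consumed by the sample = 0.01960 - 0.002149 = 0.01745 mol.
n(Na2CO3) = 0.01745 / 2 = 0.008723 mol.
mass = 0.008723 mol x 105.99 g/mol = 0.925 g.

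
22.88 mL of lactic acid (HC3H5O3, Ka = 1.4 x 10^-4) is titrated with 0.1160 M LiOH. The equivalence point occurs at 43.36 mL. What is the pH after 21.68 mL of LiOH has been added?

3.85

21.68 mL is exactly half the equivalence volume (43.36/2), i.e. the half-equivalence point.
There, n(HA) = n(A^-), so pH = pKa = -log(1.4 x 10^-4) = 3.85.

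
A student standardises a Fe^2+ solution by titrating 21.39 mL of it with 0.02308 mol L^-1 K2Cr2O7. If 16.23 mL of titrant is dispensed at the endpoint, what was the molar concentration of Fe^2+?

0.105 M

n(K2Cr2O7) = 0.02308 x 0.01623 = 0.0003746 mol.
From the balanced equation, 1 mol K2Cr2O7 reacts with 6 mol Fe^2+, so n(Fe^2+) = 0.0003746 x 6/1 = 0.002248 mol.
[Fe^2+] = 0.002248 / 0.02139 L = 0.105 M.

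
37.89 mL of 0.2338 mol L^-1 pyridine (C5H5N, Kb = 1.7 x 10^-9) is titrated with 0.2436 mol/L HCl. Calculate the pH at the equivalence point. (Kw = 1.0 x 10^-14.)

3.08

n(C5H5N) = 0.2338 x 0.03789 = 0.008859 mol; V(HCl) at equivalence = 0.008859/0.2436 = 0.03637 L.
At equivalence the base is fully converted to C5H5NH+; total volume = 0.07426 L, so [C5H5NH+] = 0.008859/0.07426 = 0.1193 M.
Ka(C5H5NH+) = Kw/Kb = 1.0e-14 / 1.7 x 10^-9 = 5.88e-6.
[H^+] = sqrt(Ka x [C5H5NH+]) = sqrt(5.88e-6 x 0.1193) = 0.000838 M.
pH = -log(0.000838) = 3.08.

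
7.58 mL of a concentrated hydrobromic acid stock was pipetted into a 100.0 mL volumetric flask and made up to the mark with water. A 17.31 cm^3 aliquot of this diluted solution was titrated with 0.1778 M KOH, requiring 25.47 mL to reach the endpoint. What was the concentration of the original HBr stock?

3.45 M

n(KOH) = 0.1778 x 0.02547 = 0.004529 mol.
n(HBr) in the aliquot = 0.004529 mol.
[diluted HBr] = 0.004529 / 0.01731 = 0.2616 M.
Dilution factor = 100.0/7.580 = 13.19, so [stock] = 0.2616 x 13.19 = 3.45 M.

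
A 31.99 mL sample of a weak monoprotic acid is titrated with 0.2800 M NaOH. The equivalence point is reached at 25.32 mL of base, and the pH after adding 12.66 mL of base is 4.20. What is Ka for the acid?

6.3 x 10^-5

12.66 mL is half of the equivalence volume, so this is the half-equivalence point where [HA] = [A^-].
At half-equivalence pH = pKa, so pKa = 4.20.
Ka = 10^(-4.20) = 6.3 x 10^-5.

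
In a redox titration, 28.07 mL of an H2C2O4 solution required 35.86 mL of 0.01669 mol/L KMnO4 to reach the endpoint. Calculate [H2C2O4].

0.0533 M

n(KMnO4) = 0.01669 x 0.03586 = 0.0005985 mol.
From the balanced equation, 2 mol KMnO4 reacts with 5 mol H2C2O4, so n(H2C2O4) = 0.0005985 x 5/2 = 0.001496 mol.
[H2C2O4] = 0.001496 / 0.02807 L = 0.0533 M.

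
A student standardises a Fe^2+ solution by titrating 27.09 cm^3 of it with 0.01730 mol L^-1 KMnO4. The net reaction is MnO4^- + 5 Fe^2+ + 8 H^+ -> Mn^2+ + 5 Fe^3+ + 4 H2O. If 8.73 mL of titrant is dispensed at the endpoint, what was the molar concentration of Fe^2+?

n(KMnO4) = 0.01730 x 0.008730 = 0.0001510 mol.
From the balanced equation, 1 mol KMnO4 reacts with 5 mol Fe^2+, so n(Fe^2+) = 0.0001510 x 5/1 = 0.0007551 mol.
[Fe^2+] = 0.0007551 / 0.02709 L = 0.0279 M.

0.0279 M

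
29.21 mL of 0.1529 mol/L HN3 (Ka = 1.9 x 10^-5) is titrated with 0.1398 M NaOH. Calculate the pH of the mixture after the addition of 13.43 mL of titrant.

4.58

Initial n(HN3) = 0.1529 x 0.02921 = 0.004466 mol.
n(NaOH) added = 0.1398 x 0.01343 = 0.001878 mol, converting that many moles of HN3 to N3-.
Remaining n(HN3) = 0.002589 mol; n(N3-) = 0.001878 mol.
By Henderson-Hasselbalch, pH = pKa + log([A^-]/[HA]) = 4.72 + log(0.001878/0.002589) = 4.72 + (-0.14) = 4.58.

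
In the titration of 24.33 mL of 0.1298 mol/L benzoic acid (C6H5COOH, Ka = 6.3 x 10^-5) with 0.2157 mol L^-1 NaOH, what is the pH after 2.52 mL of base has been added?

3.52

Initial n(C6H5COOH) = 0.1298 x 0.02433 = 0.003158 mol.
n(NaOH) added = 0.2157 x 0.002520 = 0.0005436 mol, converting that many moles of C6H5COOH to C6H5COO-.
Remaining n(C6H5COOH) = 0.002614 mol; n(C6H5COO-) = 0.0005436 mol.
By Henderson-Hasselbalch, pH = pKa + log([A^-]/[HA]) = 4.20 + log(0.0005436/0.002614) = 4.20 + (-0.68) = 3.52.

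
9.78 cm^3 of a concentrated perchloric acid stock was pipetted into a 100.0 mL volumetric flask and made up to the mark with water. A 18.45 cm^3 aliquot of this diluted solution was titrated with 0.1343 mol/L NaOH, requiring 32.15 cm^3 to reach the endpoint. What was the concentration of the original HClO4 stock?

2.39 M

n(NaOH) = 0.1343 x 0.03215 = 0.004318 mol.
n(HClO4) in the aliquot = 0.004318 mol.
[diluted HClO4] = 0.004318 / 0.01845 = 0.2340 M.
Dilution factor = 100.0/9.780 = 10.22, so [stock] = 0.2340 x 10.22 = 2.39 M.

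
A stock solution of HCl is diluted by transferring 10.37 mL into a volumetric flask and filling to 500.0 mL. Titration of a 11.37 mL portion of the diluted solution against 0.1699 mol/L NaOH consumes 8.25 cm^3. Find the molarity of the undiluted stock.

n(NaOH) = 0.1699 x 0.008250 = 0.001402 mol.
n(HCl) in the aliquot = 0.001402 mol.
[diluted HCl] = 0.001402 / 0.01137 = 0.1233 M.
Dilution factor = 500.0/10.37 = 48.22, so [stock] = 0.1233 x 48.22 = 5.94 M.

5.94 M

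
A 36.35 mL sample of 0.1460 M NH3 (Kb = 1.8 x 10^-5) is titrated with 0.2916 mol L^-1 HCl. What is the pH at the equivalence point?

5.13

n(NH3) = 0.1460 x 0.03635 = 0.005307 mol; V(HCl) at equivalence = 0.005307/0.2916 = 0.01820 L.
At equivalence the base is fully converted to NH4+; total volume = 0.05455 L, so [NH4+] = 0.005307/0.05455 = 0.09729 M.
Ka(NH4+) = Kw/Kb = 1.0e-14 / 1.8 x 10^-5 = 5.56e-10.
[H^+] = sqrt(Ka x [NH4+]) = sqrt(5.56e-10 x 0.09729) = 7.35e-6 M.
pH = -log(7.35e-6) = 5.13.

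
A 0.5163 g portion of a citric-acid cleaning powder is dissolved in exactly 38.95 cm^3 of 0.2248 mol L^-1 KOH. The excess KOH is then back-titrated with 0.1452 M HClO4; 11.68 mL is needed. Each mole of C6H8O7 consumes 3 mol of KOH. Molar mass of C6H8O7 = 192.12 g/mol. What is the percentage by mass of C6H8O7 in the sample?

Total n(KOH) added = 0.2248 x 0.03895 = 0.008756 mol.
n(HClO4) used = 0.1452 x 0.01168 = 0.001696 mol, which equals the excess n(KOH).
So n(KOH) consumed by the sample = 0.008756 - 0.001696 = 0.007060 mol.
n(C6H8O7) = 0.007060 / 3 = 0.002353 mol.
mass C6H8O7 = 0.002353 x 192.12 = 0.4521 g, so %C6H8O7 = 0.4521/0.5163 x 100 = 87.6%.

87.6%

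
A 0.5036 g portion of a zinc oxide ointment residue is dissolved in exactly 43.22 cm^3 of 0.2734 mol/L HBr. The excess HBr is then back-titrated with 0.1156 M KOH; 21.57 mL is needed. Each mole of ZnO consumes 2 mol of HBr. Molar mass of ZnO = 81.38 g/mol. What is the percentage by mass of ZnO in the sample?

Total n(HBr) added = 0.2734 x 0.04322 = 0.01182 mol.
n(KOH) used = 0.1156 x 0.02157 = 0.002493 mol, which equals the excess n(HBr).
So n(HBr) consumed by the sample = 0.01182 - 0.002493 = 0.009323 mol.
n(ZnO) = 0.009323 / 2 = 0.004661 mol.
mass ZnO = 0.004661 x 81.38 = 0.3793 g, so %ZnO = 0.3793/0.5036 x 100 = 75.3%.

75.3%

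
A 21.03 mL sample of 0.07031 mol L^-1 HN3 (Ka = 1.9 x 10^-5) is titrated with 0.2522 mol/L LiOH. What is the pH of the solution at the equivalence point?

8.73

n(HN3) = 0.07031 x 0.02103 = 0.001479 mol; V(LiOH) at equivalence = 0.001479/0.2522 = 0.005863 L.
At equivalence all the acid is converted to N3-; total volume = 0.02103 + 0.005863 = 0.02689 L, so [N3-] = 0.001479/0.02689 = 0.05498 M.
Kb = Kw/Ka = 1.0e-14 / 1.9 x 10^-5 = 5.26e-10.
[OH^-] = sqrt(Kb x [N3-]) = sqrt(5.26e-10 x 0.05498) = 5.38e-6 M.
pOH = 5.27, so pH = 14.00 - 5.27 = 8.73.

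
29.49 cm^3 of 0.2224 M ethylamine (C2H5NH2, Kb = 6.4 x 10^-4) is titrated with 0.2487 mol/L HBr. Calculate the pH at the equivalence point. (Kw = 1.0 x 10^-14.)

n(C2H5NH2) = 0.2224 x 0.02949 = 0.006559 mol; V(HBr) at equivalence = 0.006559/0.2487 = 0.02637 L.
At equivalence the base is fully converted to C2H5NH3+; total volume = 0.05586 L, so [C2H5NH3+] = 0.006559/0.05586 = 0.1174 M.
Ka(C2H5NH3+) = Kw/Kb = 1.0e-14 / 6.4 x 10^-4 = 1.56e-11.
[H^+] = sqrt(Ka x [C2H5NH3+]) = sqrt(1.56e-11 x 0.1174) = 1.35e-6 M.
pH = -log(1.35e-6) = 5.87.

5.87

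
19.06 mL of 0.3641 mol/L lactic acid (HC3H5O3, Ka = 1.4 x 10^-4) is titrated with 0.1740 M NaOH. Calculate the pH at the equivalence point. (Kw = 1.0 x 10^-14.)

n(HC3H5O3) = 0.3641 x 0.01906 = 0.006940 mol; V(NaOH) at equivalence = 0.006940/0.1740 = 0.03988 L.
At equivalence all the acid is converted to C3H5O3-; total volume = 0.01906 + 0.03988 = 0.05894 L, so [C3H5O3-] = 0.006940/0.05894 = 0.1177 M.
Kb = Kw/Ka = 1.0e-14 / 1.4 x 10^-4 = 7.14e-11.
[OH^-] = sqrt(Kb x [C3H5O3-]) = sqrt(7.14e-11 x 0.1177) = 2.90e-6 M.
pOH = 5.54, so pH = 14.00 - 5.54 = 8.46.

8.46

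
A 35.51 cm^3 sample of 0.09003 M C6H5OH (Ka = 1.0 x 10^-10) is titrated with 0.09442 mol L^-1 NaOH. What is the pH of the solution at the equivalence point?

n(C6H5OH) = 0.09003 x 0.03551 = 0.003197 mol; V(NaOH) at equivalence = 0.003197/0.09442 = 0.03386 L.
At equivalence all the acid is converted to C6H5O-; total volume = 0.03551 + 0.03386 = 0.06937 L, so [C6H5O-] = 0.003197/0.06937 = 0.04609 M.
Kb = Kw/Ka = 1.0e-14 / 1.0 x 10^-10 = 0.000100.
[OH^-] = sqrt(Kb x [C6H5O-]) = sqrt(0.000100 x 0.04609) = 0.00215 M.
pOH = 2.67, so pH = 14.00 - 2.67 = 11.33.

11.33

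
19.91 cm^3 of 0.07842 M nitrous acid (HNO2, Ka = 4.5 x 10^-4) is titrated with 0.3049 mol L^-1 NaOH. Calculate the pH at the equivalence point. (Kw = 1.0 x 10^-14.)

n(HNO2) = 0.07842 x 0.01991 = 0.001561 mol; V(NaOH) at equivalence = 0.001561/0.3049 = 0.005121 L.
At equivalence all the acid is converted to NO2-; total volume = 0.01991 + 0.005121 = 0.02503 L, so [NO2-] = 0.001561/0.02503 = 0.06238 M.
Kb = Kw/Ka = 1.0e-14 / 4.5 x 10^-4 = 2.22e-11.
[OH^-] = sqrt(Kb x [NO2-]) = sqrt(2.22e-11 x 0.06238) = 1.18e-6 M.
pOH = 5.93, so pH = 14.00 - 5.93 = 8.07.

8.07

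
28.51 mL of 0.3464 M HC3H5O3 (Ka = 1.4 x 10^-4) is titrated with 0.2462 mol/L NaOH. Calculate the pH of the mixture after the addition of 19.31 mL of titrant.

3.82

Initial n(HC3H5O3) = 0.3464 x 0.02851 = 0.009876 mol.
n(NaOH) added = 0.2462 x 0.01931 = 0.004754 mol, converting that many moles of HC3H5O3 to C3H5O3-.
Remaining n(HC3H5O3) = 0.005122 mol; n(C3H5O3-) = 0.004754 mol.
By Henderson-Hasselbalch, pH = pKa + log([A^-]/[HA]) = 3.85 + log(0.004754/0.005122) = 3.85 + (-0.03) = 3.82.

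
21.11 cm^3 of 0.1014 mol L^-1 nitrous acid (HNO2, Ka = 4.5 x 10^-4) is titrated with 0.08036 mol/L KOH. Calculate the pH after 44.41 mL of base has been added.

12.34

n(acid) = 0.1014 x 0.02111 = 0.002141 mol; n(KOH) added = 0.08036 x 0.04441 = 0.003569 mol.
Base is in excess by 0.003569 - 0.002141 = 0.001428 mol in a total volume of 0.06552 L.
[OH^-] = 0.001428/0.06552 = 0.02180 M, so pOH = 1.66 and pH = 14.00 - 1.66 = 12.34.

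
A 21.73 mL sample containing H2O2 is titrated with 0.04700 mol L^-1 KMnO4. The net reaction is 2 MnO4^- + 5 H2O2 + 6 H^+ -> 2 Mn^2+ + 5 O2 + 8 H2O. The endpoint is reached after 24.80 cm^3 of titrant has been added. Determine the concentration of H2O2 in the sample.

n(KMnO4) = 0.04700 x 0.02480 = 0.001166 mol.
From the balanced equation, 2 mol KMnO4 reacts with 5 mol H2O2, so n(H2O2) = 0.001166 x 5/2 = 0.002914 mol.
[H2O2] = 0.002914 / 0.02173 L = 0.134 M.

0.134 M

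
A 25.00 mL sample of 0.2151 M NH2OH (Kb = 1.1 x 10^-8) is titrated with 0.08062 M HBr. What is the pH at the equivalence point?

n(NH2OH) = 0.2151 x 0.02500 = 0.005378 mol; V(HBr) at equivalence = 0.005378/0.08062 = 0.06670 L.
At equivalence the base is fully converted to NH3OH+; total volume = 0.09170 L, so [NH3OH+] = 0.005378/0.09170 = 0.05864 M.
Ka(NH3OH+) = Kw/Kb = 1.0e-14 / 1.1 x 10^-8 = 9.09e-7.
[H^+] = sqrt(Ka x [NH3OH+]) = sqrt(9.09e-7 x 0.05864) = 0.000231 M.
pH = -log(0.000231) = 3.64.

3.64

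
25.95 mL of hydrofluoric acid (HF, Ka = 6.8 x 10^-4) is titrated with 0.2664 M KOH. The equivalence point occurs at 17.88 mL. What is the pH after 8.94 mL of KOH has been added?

8.94 mL is exactly half the equivalence volume (17.88/2), i.e. the half-equivalence point.
There, n(HA) = n(A^-), so pH = pKa = -log(6.8 x 10^-4) = 3.17.

3.17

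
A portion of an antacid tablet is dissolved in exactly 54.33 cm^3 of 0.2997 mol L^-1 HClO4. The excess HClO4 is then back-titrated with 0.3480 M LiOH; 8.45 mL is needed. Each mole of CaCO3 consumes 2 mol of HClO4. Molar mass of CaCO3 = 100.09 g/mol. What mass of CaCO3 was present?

0.668 g

Total n(HClO4) added = 0.2997 x 0.05433 = 0.01628 mol.
n(LiOH) used = 0.3480 x 0.008450 = 0.002941 mol, which equals the excess n(HClO4).
So n(HClO4) consumed by the sample = 0.01628 - 0.002941 = 0.01334 mol.
n(CaCO3) = 0.01334 / 2 = 0.006671 mol.
mass = 0.006671 mol x 100.09 g/mol = 0.668 g.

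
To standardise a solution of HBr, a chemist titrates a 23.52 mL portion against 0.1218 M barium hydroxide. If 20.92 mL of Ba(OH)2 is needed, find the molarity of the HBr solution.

0.217 M

n(Ba(OH)2) delivered = 0.1218 x 0.02092 = 0.002548 mol.
The reaction is 2 HBr + 1 Ba(OH)2, so n(HBr) = 0.002548 x 2/1 = 0.005096 mol.
[HBr] = 0.005096 mol / 0.02352 L = 0.217 M.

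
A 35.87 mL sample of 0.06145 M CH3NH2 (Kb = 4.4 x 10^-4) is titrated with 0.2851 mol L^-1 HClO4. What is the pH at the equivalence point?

5.97

n(CH3NH2) = 0.06145 x 0.03587 = 0.002204 mol; V(HClO4) at equivalence = 0.002204/0.2851 = 0.007731 L.
At equivalence the base is fully converted to CH3NH3+; total volume = 0.04360 L, so [CH3NH3+] = 0.002204/0.04360 = 0.05055 M.
Ka(CH3NH3+) = Kw/Kb = 1.0e-14 / 4.4 x 10^-4 = 2.27e-11.
[H^+] = sqrt(Ka x [CH3NH3+]) = sqrt(2.27e-11 x 0.05055) = 1.07e-6 M.
pH = -log(1.07e-6) = 5.97.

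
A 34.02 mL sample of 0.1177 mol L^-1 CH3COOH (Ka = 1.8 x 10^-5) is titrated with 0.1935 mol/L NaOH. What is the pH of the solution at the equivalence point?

n(CH3COOH) = 0.1177 x 0.03402 = 0.004004 mol; V(NaOH) at equivalence = 0.004004/0.1935 = 0.02069 L.
At equivalence all the acid is converted to CH3COO-; total volume = 0.03402 + 0.02069 = 0.05471 L, so [CH3COO-] = 0.004004/0.05471 = 0.07318 M.
Kb = Kw/Ka = 1.0e-14 / 1.8 x 10^-5 = 5.56e-10.
[OH^-] = sqrt(Kb x [CH3COO-]) = sqrt(5.56e-10 x 0.07318) = 6.38e-6 M.
pOH = 5.20, so pH = 14.00 - 5.20 = 8.80.

8.80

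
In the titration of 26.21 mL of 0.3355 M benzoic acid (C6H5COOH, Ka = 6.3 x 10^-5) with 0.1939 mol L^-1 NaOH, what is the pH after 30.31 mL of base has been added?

4.50

Initial n(C6H5COOH) = 0.3355 x 0.02621 = 0.008793 mol.
n(NaOH) added = 0.1939 x 0.03031 = 0.005877 mol, converting that many moles of C6H5COOH to C6H5COO-.
Remaining n(C6H5COOH) = 0.002916 mol; n(C6H5COO-) = 0.005877 mol.
By Henderson-Hasselbalch, pH = pKa + log([A^-]/[HA]) = 4.20 + log(0.005877/0.002916) = 4.20 + (+0.30) = 4.50.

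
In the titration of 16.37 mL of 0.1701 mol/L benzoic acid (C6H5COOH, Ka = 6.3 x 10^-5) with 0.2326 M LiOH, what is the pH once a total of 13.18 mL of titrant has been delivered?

n(acid) = 0.1701 x 0.01637 = 0.002785 mol; n(LiOH) added = 0.2326 x 0.01318 = 0.003066 mol.
Base is in excess by 0.003066 - 0.002785 = 0.0002811 mol in a total volume of 0.02955 L.
[OH^-] = 0.0002811/0.02955 = 0.009514 M, so pOH = 2.02 and pH = 14.00 - 2.02 = 11.98.

11.98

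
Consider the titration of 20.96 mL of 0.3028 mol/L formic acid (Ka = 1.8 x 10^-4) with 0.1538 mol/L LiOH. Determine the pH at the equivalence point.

n(HCOOH) = 0.3028 x 0.02096 = 0.006347 mol; V(LiOH) at equivalence = 0.006347/0.1538 = 0.04127 L.
At equivalence all the acid is converted to HCOO-; total volume = 0.02096 + 0.04127 = 0.06223 L, so [HCOO-] = 0.006347/0.06223 = 0.1020 M.
Kb = Kw/Ka = 1.0e-14 / 1.8 x 10^-4 = 5.56e-11.
[OH^-] = sqrt(Kb x [HCOO-]) = sqrt(5.56e-11 x 0.1020) = 2.38e-6 M.
pOH = 5.62, so pH = 14.00 - 5.62 = 8.38.

8.38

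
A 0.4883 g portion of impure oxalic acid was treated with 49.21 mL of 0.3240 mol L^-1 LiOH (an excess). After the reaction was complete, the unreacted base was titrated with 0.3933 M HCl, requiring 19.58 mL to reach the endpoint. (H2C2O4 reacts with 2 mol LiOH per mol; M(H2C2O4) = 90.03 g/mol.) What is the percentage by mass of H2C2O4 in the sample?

Total n(LiOH) added = 0.3240 x 0.04921 = 0.01594 mol.
n(HCl) used = 0.3933 x 0.01958 = 0.007701 mol, which equals the excess n(LiOH).
So n(LiOH) consumed by the sample = 0.01594 - 0.007701 = 0.008243 mol.
n(H2C2O4) = 0.008243 / 2 = 0.004122 mol.
mass H2C2O4 = 0.004122 x 90.03 = 0.3711 g, so %H2C2O4 = 0.3711/0.4883 x 100 = 76.0%.

76.0%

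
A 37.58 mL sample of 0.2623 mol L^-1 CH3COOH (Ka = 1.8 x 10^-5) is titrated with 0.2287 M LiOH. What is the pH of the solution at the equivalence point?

8.92

n(CH3COOH) = 0.2623 x 0.03758 = 0.009857 mol; V(LiOH) at equivalence = 0.009857/0.2287 = 0.04310 L.
At equivalence all the acid is converted to CH3COO-; total volume = 0.03758 + 0.04310 = 0.08068 L, so [CH3COO-] = 0.009857/0.08068 = 0.1222 M.
Kb = Kw/Ka = 1.0e-14 / 1.8 x 10^-5 = 5.56e-10.
[OH^-] = sqrt(Kb x [CH3COO-]) = sqrt(5.56e-10 x 0.1222) = 8.24e-6 M.
pOH = 5.08, so pH = 14.00 - 5.08 = 8.92.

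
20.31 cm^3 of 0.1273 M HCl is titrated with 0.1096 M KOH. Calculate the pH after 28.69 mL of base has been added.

12.06

n(acid) = 0.1273 x 0.02031 = 0.002585 mol; n(KOH) added = 0.1096 x 0.02869 = 0.003144 mol.
Base is in excess by 0.003144 - 0.002585 = 0.0005590 mol in a total volume of 0.04900 L.
[OH^-] = 0.0005590/0.04900 = 0.01141 M, so pOH = 1.94 and pH = 14.00 - 1.94 = 12.06.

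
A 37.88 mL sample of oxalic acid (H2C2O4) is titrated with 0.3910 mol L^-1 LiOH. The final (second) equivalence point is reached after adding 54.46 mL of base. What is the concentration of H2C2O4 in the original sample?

0.281 M

n(LiOH) = 0.3910 x 0.05446 = 0.02129 mol.
At the final (second) equivalence point, 2 mol OH^- react per mol H2C2O4, so n(H2C2O4) = 0.02129 / 2 = 0.01065 mol.
[H2C2O4] = 0.01065 / 0.03788 L = 0.281 M.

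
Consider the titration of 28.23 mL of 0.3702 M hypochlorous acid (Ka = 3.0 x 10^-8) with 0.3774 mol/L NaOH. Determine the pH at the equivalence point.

n(HClO) = 0.3702 x 0.02823 = 0.01045 mol; V(NaOH) at equivalence = 0.01045/0.3774 = 0.02769 L.
At equivalence all the acid is converted to ClO-; total volume = 0.02823 + 0.02769 = 0.05592 L, so [ClO-] = 0.01045/0.05592 = 0.1869 M.
Kb = Kw/Ka = 1.0e-14 / 3.0 x 10^-8 = 3.33e-7.
[OH^-] = sqrt(Kb x [ClO-]) = sqrt(3.33e-7 x 0.1869) = 0.000250 M.
pOH = 3.60, so pH = 14.00 - 3.60 = 10.40.

10.40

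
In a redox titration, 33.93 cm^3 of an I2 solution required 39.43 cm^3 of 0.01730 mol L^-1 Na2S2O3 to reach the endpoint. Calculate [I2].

0.0101 M

n(Na2S2O3) = 0.01730 x 0.03943 = 0.0006821 mol.
From the balanced equation, 2 mol Na2S2O3 reacts with 1 mol I2, so n(I2) = 0.0006821 x 1/2 = 0.0003411 mol.
[I2] = 0.0003411 / 0.03393 L = 0.0101 M.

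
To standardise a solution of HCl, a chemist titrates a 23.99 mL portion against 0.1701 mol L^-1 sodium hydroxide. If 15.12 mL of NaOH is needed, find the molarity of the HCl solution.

n(NaOH) delivered = 0.1701 x 0.01512 = 0.002572 mol.
For a 1:1 reaction, n(HCl) = 0.002572 mol.
[HCl] = 0.002572 mol / 0.02399 L = 0.107 M.

0.107 M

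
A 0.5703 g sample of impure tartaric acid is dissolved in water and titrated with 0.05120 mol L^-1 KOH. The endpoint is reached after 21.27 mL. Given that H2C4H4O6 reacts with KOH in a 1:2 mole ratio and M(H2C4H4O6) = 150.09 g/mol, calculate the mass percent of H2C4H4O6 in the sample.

14.3%

n(KOH) = 0.05120 x 0.02127 = 0.001089 mol.
n(H2C4H4O6) = 0.001089 / 2 = 0.0005445 mol.
mass of H2C4H4O6 = 0.0005445 x 150.09 = 0.08173 g.
% purity = 0.08173 / 0.5703 x 100 = 14.3%.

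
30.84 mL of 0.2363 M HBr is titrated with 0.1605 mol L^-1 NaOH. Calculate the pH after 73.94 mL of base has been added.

12.64

n(acid) = 0.2363 x 0.03084 = 0.007287 mol; n(NaOH) added = 0.1605 x 0.07394 = 0.01187 mol.
Base is in excess by 0.01187 - 0.007287 = 0.004580 mol in a total volume of 0.1048 L.
[OH^-] = 0.004580/0.1048 = 0.04371 M, so pOH = 1.36 and pH = 14.00 - 1.36 = 12.64.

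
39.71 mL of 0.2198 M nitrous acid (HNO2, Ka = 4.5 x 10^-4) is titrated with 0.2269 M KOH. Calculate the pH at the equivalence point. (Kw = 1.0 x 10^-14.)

n(HNO2) = 0.2198 x 0.03971 = 0.008728 mol; V(KOH) at equivalence = 0.008728/0.2269 = 0.03847 L.
At equivalence all the acid is converted to NO2-; total volume = 0.03971 + 0.03847 = 0.07818 L, so [NO2-] = 0.008728/0.07818 = 0.1116 M.
Kb = Kw/Ka = 1.0e-14 / 4.5 x 10^-4 = 2.22e-11.
[OH^-] = sqrt(Kb x [NO2-]) = sqrt(2.22e-11 x 0.1116) = 1.58e-6 M.
pOH = 5.80, so pH = 14.00 - 5.80 = 8.20.

8.20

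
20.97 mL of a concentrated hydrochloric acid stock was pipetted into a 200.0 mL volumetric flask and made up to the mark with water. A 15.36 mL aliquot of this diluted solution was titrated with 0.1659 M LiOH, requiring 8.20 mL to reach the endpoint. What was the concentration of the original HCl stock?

n(LiOH) = 0.1659 x 0.008200 = 0.001360 mol.
n(HCl) in the aliquot = 0.001360 mol.
[diluted HCl] = 0.001360 / 0.01536 = 0.08857 M.
Dilution factor = 200.0/20.97 = 9.537, so [stock] = 0.08857 x 9.537 = 0.845 M.

0.845 M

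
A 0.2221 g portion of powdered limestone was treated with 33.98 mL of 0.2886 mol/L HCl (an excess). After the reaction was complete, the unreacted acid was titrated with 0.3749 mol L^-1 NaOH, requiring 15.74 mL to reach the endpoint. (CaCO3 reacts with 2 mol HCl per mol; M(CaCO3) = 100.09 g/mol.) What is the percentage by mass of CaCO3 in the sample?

Total n(HCl) added = 0.2886 x 0.03398 = 0.009807 mol.
n(NaOH) used = 0.3749 x 0.01574 = 0.005901 mol, which equals the excess n(HCl).
So n(HCl) consumed by the sample = 0.009807 - 0.005901 = 0.003906 mol.
n(CaCO3) = 0.003906 / 2 = 0.001953 mol.
mass CaCO3 = 0.001953 x 100.09 = 0.1955 g, so %CaCO3 = 0.1955/0.2221 x 100 = 88.0%.

88.0%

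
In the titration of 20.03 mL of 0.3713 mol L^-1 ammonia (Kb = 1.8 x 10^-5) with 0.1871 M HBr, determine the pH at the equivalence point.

n(NH3) = 0.3713 x 0.02003 = 0.007437 mol; V(HBr) at equivalence = 0.007437/0.1871 = 0.03975 L.
At equivalence the base is fully converted to NH4+; total volume = 0.05978 L, so [NH4+] = 0.007437/0.05978 = 0.1244 M.
Ka(NH4+) = Kw/Kb = 1.0e-14 / 1.8 x 10^-5 = 5.56e-10.
[H^+] = sqrt(Ka x [NH4+]) = sqrt(5.56e-10 x 0.1244) = 8.31e-6 M.
pH = -log(8.31e-6) = 5.08.

5.08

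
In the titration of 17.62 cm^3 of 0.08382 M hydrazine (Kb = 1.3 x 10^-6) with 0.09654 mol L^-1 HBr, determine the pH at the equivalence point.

n(N2H4) = 0.08382 x 0.01762 = 0.001477 mol; V(HBr) at equivalence = 0.001477/0.09654 = 0.01530 L.
At equivalence the base is fully converted to N2H5+; total volume = 0.03292 L, so [N2H5+] = 0.001477/0.03292 = 0.04487 M.
Ka(N2H5+) = Kw/Kb = 1.0e-14 / 1.3 x 10^-6 = 7.69e-9.
[H^+] = sqrt(Ka x [N2H5+]) = sqrt(7.69e-9 x 0.04487) = 1.86e-5 M.
pH = -log(1.86e-5) = 4.73.

4.73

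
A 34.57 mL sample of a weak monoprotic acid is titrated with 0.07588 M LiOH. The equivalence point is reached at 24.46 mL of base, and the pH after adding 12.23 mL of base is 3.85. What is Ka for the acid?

12.23 mL is half of the equivalence volume, so this is the half-equivalence point where [HA] = [A^-].
At half-equivalence pH = pKa, so pKa = 3.85.
Ka = 10^(-3.85) = 1.4 x 10^-4.

1.4 x 10^-4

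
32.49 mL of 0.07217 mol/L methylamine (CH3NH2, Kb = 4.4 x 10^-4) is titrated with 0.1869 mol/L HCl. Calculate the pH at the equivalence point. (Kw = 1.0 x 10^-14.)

n(CH3NH2) = 0.07217 x 0.03249 = 0.002345 mol; V(HCl) at equivalence = 0.002345/0.1869 = 0.01255 L.
At equivalence the base is fully converted to CH3NH3+; total volume = 0.04504 L, so [CH3NH3+] = 0.002345/0.04504 = 0.05207 M.
Ka(CH3NH3+) = Kw/Kb = 1.0e-14 / 4.4 x 10^-4 = 2.27e-11.
[H^+] = sqrt(Ka x [CH3NH3+]) = sqrt(2.27e-11 x 0.05207) = 1.09e-6 M.
pH = -log(1.09e-6) = 5.96.

5.96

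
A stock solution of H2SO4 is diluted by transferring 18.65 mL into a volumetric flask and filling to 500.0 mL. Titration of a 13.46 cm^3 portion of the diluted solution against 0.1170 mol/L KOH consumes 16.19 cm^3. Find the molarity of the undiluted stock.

1.89 M

n(KOH) = 0.1170 x 0.01619 = 0.001894 mol.
n(H2SO4) in the aliquot = 0.001894 x 1/2 = 0.0009471 mol.
[diluted H2SO4] = 0.0009471 / 0.01346 = 0.07037 M.
Dilution factor = 500.0/18.65 = 26.81, so [stock] = 0.07037 x 26.81 = 1.89 M.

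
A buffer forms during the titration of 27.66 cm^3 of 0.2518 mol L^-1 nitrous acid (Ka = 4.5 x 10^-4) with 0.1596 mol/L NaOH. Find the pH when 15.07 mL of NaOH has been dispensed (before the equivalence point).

Initial n(HNO2) = 0.2518 x 0.02766 = 0.006965 mol.
n(NaOH) added = 0.1596 x 0.01507 = 0.002405 mol, converting that many moles of HNO2 to NO2-.
Remaining n(HNO2) = 0.004560 mol; n(NO2-) = 0.002405 mol.
By Henderson-Hasselbalch, pH = pKa + log([A^-]/[HA]) = 3.35 + log(0.002405/0.004560) = 3.35 + (-0.28) = 3.07.

3.07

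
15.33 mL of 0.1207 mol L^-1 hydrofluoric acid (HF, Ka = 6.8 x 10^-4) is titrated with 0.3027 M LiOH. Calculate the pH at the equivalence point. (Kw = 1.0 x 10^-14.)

8.05

n(HF) = 0.1207 x 0.01533 = 0.001850 mol; V(LiOH) at equivalence = 0.001850/0.3027 = 0.006113 L.
At equivalence all the acid is converted to F-; total volume = 0.01533 + 0.006113 = 0.02144 L, so [F-] = 0.001850/0.02144 = 0.08629 M.
Kb = Kw/Ka = 1.0e-14 / 6.8 x 10^-4 = 1.47e-11.
[OH^-] = sqrt(Kb x [F-]) = sqrt(1.47e-11 x 0.08629) = 1.13e-6 M.
pOH = 5.95, so pH = 14.00 - 5.95 = 8.05.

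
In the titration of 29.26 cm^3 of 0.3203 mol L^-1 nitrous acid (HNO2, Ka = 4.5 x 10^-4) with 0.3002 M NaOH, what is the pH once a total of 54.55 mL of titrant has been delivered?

n(acid) = 0.3203 x 0.02926 = 0.009372 mol; n(NaOH) added = 0.3002 x 0.05455 = 0.01638 mol.
Base is in excess by 0.01638 - 0.009372 = 0.007004 mol in a total volume of 0.08381 L.
[OH^-] = 0.007004/0.08381 = 0.08357 M, so pOH = 1.08 and pH = 14.00 - 1.08 = 12.92.

12.92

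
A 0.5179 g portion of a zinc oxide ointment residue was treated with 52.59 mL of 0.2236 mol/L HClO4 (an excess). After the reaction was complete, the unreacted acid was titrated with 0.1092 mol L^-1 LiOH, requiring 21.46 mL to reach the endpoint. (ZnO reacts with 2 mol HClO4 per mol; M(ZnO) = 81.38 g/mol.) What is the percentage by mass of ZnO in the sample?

Total n(HClO4) added = 0.2236 x 0.05259 = 0.01176 mol.
n(LiOH) used = 0.1092 x 0.02146 = 0.002343 mol, which equals the excess n(HClO4).
So n(HClO4) consumed by the sample = 0.01176 - 0.002343 = 0.009416 mol.
n(ZnO) = 0.009416 / 2 = 0.004708 mol.
mass ZnO = 0.004708 x 81.38 = 0.3831 g, so %ZnO = 0.3831/0.5179 x 100 = 74.0%.

74.0%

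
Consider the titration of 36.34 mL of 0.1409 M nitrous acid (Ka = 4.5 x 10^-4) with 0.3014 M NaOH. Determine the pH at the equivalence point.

n(HNO2) = 0.1409 x 0.03634 = 0.005120 mol; V(NaOH) at equivalence = 0.005120/0.3014 = 0.01699 L.
At equivalence all the acid is converted to NO2-; total volume = 0.03634 + 0.01699 = 0.05333 L, so [NO2-] = 0.005120/0.05333 = 0.09601 M.
Kb = Kw/Ka = 1.0e-14 / 4.5 x 10^-4 = 2.22e-11.
[OH^-] = sqrt(Kb x [NO2-]) = sqrt(2.22e-11 x 0.09601) = 1.46e-6 M.
pOH = 5.84, so pH = 14.00 - 5.84 = 8.16.

8.16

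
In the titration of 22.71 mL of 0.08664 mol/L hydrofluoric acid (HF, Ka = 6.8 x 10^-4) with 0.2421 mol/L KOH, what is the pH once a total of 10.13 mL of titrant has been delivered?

n(acid) = 0.08664 x 0.02271 = 0.001968 mol; n(KOH) added = 0.2421 x 0.01013 = 0.002452 mol.
Base is in excess by 0.002452 - 0.001968 = 0.0004849 mol in a total volume of 0.03284 L.
[OH^-] = 0.0004849/0.03284 = 0.01476 M, so pOH = 1.83 and pH = 14.00 - 1.83 = 12.17.

12.17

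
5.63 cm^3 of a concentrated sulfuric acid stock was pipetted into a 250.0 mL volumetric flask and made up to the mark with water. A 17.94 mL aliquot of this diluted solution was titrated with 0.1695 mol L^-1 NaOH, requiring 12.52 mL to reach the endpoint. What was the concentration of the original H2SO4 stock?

2.63 M

n(NaOH) = 0.1695 x 0.01252 = 0.002122 mol.
n(H2SO4) in the aliquot = 0.002122 x 1/2 = 0.001061 mol.
[diluted H2SO4] = 0.001061 / 0.01794 = 0.05915 M.
Dilution factor = 250.0/5.630 = 44.40, so [stock] = 0.05915 x 44.40 = 2.63 M.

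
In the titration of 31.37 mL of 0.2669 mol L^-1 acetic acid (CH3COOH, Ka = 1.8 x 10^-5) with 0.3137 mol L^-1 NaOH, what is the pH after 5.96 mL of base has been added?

4.20

Initial n(CH3COOH) = 0.2669 x 0.03137 = 0.008373 mol.
n(NaOH) added = 0.3137 x 0.005960 = 0.001870 mol, converting that many moles of CH3COOH to CH3COO-.
Remaining n(CH3COOH) = 0.006503 mol; n(CH3COO-) = 0.001870 mol.
By Henderson-Hasselbalch, pH = pKa + log([A^-]/[HA]) = 4.74 + log(0.001870/0.006503) = 4.74 + (-0.54) = 4.20.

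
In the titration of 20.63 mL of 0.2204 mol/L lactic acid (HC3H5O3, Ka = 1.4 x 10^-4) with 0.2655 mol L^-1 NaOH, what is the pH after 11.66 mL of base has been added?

Initial n(HC3H5O3) = 0.2204 x 0.02063 = 0.004547 mol.
n(NaOH) added = 0.2655 x 0.01166 = 0.003096 mol, converting that many moles of HC3H5O3 to C3H5O3-.
Remaining n(HC3H5O3) = 0.001451 mol; n(C3H5O3-) = 0.003096 mol.
By Henderson-Hasselbalch, pH = pKa + log([A^-]/[HA]) = 3.85 + log(0.003096/0.001451) = 3.85 + (+0.33) = 4.18.

4.18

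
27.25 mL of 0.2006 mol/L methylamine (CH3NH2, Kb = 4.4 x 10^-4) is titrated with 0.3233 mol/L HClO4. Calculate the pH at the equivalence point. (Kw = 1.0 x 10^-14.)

n(CH3NH2) = 0.2006 x 0.02725 = 0.005466 mol; V(HClO4) at equivalence = 0.005466/0.3233 = 0.01691 L.
At equivalence the base is fully converted to CH3NH3+; total volume = 0.04416 L, so [CH3NH3+] = 0.005466/0.04416 = 0.1238 M.
Ka(CH3NH3+) = Kw/Kb = 1.0e-14 / 4.4 x 10^-4 = 2.27e-11.
[H^+] = sqrt(Ka x [CH3NH3+]) = sqrt(2.27e-11 x 0.1238) = 1.68e-6 M.
pH = -log(1.68e-6) = 5.78.

5.78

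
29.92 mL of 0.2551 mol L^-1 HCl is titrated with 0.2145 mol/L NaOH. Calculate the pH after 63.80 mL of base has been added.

12.81

n(acid) = 0.2551 x 0.02992 = 0.007633 mol; n(NaOH) added = 0.2145 x 0.06380 = 0.01369 mol.
Base is in excess by 0.01369 - 0.007633 = 0.006053 mol in a total volume of 0.09372 L.
[OH^-] = 0.006053/0.09372 = 0.06458 M, so pOH = 1.19 and pH = 14.00 - 1.19 = 12.81.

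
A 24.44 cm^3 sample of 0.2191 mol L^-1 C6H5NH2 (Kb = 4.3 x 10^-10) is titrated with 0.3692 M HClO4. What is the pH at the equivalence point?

2.75

n(C6H5NH2) = 0.2191 x 0.02444 = 0.005355 mol; V(HClO4) at equivalence = 0.005355/0.3692 = 0.01450 L.
At equivalence the base is fully converted to C6H5NH3+; total volume = 0.03894 L, so [C6H5NH3+] = 0.005355/0.03894 = 0.1375 M.
Ka(C6H5NH3+) = Kw/Kb = 1.0e-14 / 4.3 x 10^-10 = 2.33e-5.
[H^+] = sqrt(Ka x [C6H5NH3+]) = sqrt(2.33e-5 x 0.1375) = 0.00179 M.
pH = -log(0.00179) = 2.75.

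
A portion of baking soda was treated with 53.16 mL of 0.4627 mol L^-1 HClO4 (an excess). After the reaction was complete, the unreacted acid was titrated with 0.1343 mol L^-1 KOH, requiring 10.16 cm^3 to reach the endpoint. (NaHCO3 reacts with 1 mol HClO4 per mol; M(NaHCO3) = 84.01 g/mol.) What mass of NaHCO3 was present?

1.95 g

Total n(HClO4) added = 0.4627 x 0.05316 = 0.02460 mol.
n(KOH) used = 0.1343 x 0.01016 = 0.001364 mol, which equals the excess n(HClO4).
So n(HClO4) consumed by the sample = 0.02460 - 0.001364 = 0.02323 mol.
n(NaHCO3) = 0.02323 / 1 = 0.02323 mol.
mass = 0.02323 mol x 84.01 g/mol = 1.95 g.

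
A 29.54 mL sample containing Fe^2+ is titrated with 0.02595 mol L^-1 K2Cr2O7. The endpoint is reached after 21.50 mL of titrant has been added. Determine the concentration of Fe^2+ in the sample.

0.113 M

n(K2Cr2O7) = 0.02595 x 0.02150 = 0.0005579 mol.
From the balanced equation, 1 mol K2Cr2O7 reacts with 6 mol Fe^2+, so n(Fe^2+) = 0.0005579 x 6/1 = 0.003348 mol.
[Fe^2+] = 0.003348 / 0.02954 L = 0.113 M.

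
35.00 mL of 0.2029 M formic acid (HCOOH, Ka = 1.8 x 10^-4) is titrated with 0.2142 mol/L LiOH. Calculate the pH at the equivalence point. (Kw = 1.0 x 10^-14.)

8.38

n(HCOOH) = 0.2029 x 0.03500 = 0.007101 mol; V(LiOH) at equivalence = 0.007101/0.2142 = 0.03315 L.
At equivalence all the acid is converted to HCOO-; total volume = 0.03500 + 0.03315 = 0.06815 L, so [HCOO-] = 0.007101/0.06815 = 0.1042 M.
Kb = Kw/Ka = 1.0e-14 / 1.8 x 10^-4 = 5.56e-11.
[OH^-] = sqrt(Kb x [HCOO-]) = sqrt(5.56e-11 x 0.1042) = 2.41e-6 M.
pOH = 5.62, so pH = 14.00 - 5.62 = 8.38.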